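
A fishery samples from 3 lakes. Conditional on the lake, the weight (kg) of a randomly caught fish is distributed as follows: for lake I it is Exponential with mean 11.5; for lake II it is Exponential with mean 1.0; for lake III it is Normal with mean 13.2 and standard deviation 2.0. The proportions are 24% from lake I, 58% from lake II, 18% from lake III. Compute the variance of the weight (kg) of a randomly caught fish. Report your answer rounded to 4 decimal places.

64.0505

Per component, I: μ=11.5, E[X²]=264.5; II: μ=1, E[X²]=2; III: μ=13.2, E[X²]=178.24.
E[X] = 0.24·11.5 + 0.58·1 + 0.18·13.2 = 5.716.
E[X²] = 0.24·264.5 + 0.58·2 + 0.18·178.24 = 96.7232.
Var(X) = E[X²] − (E[X])² = 96.7232 − 32.6727 = 64.0505.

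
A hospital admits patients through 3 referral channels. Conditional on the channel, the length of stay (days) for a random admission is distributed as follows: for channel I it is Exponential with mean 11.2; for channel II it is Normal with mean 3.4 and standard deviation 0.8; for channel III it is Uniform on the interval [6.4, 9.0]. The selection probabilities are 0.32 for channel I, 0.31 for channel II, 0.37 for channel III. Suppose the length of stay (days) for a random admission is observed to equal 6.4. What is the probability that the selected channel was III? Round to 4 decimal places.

0.8974

Likelihoods f(6.4 | ·): I: 0.0504213; II: 0.000440745; III: 0.384615.
Posterior ∝ prior × likelihood. Numerator for III: 0.37·0.384615 = 0.142308.
Normalizing constant: 0.32·0.0504213 + 0.31·0.000440745 + 0.37·0.384615 = 0.158579.
P(III | observation) = 0.142308 / 0.158579 = 0.897392.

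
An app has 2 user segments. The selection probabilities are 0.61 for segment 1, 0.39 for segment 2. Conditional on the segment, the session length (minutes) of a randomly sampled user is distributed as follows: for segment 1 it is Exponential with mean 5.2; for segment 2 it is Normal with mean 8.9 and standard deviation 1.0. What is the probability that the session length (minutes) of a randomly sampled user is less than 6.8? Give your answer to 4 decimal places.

0.4520

Conditional on each segment, P(X < 6.8): 1: 0.729557; 2: 0.0178644.
By total probability, P(X < 6.8) = 0.61·0.729557 + 0.39·0.0178644 = 0.451997.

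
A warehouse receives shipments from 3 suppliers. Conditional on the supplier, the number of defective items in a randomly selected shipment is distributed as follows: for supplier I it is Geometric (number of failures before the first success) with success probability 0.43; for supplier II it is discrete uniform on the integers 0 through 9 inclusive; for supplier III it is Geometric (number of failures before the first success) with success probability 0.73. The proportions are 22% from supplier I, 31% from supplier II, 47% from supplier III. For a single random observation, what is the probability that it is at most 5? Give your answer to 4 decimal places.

Conditional on each supplier, P(X ≤ 5): I: 0.965704; II: 0.6; III: 0.999613.
By total probability, P(X ≤ 5) = 0.22·0.965704 + 0.31·0.6 + 0.47·0.999613 = 0.868273.

0.8683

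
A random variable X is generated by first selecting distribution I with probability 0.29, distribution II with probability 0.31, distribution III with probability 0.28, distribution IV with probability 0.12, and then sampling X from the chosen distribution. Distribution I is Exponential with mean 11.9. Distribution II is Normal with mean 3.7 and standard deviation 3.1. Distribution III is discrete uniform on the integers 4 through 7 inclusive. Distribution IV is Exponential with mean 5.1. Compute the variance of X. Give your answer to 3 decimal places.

58.857

Per component, I: μ=11.9, E[X²]=283.22; II: μ=3.7, E[X²]=23.3; III: μ=5.5, E[X²]=31.5; IV: μ=5.1, E[X²]=52.02.
E[X] = 0.29·11.9 + 0.31·3.7 + 0.28·5.5 + 0.12·5.1 = 6.75.
E[X²] = 0.29·283.22 + 0.31·23.3 + 0.28·31.5 + 0.12·52.02 = 104.419.
Var(X) = E[X²] − (E[X])² = 104.419 − 45.5625 = 58.8567.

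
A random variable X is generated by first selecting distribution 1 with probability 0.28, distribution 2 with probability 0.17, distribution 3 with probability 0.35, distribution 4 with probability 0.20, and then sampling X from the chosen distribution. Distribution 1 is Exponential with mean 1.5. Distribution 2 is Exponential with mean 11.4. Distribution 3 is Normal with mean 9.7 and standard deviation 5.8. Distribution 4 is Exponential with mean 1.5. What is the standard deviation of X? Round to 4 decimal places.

Per component, 1: μ=1.5, E[X²]=4.5; 2: μ=11.4, E[X²]=259.92; 3: μ=9.7, E[X²]=127.73; 4: μ=1.5, E[X²]=4.5.
E[X] = 0.28·1.5 + 0.17·11.4 + 0.35·9.7 + 0.2·1.5 = 6.053.
E[X²] = 0.28·4.5 + 0.17·259.92 + 0.35·127.73 + 0.2·4.5 = 91.0519.
Var(X) = E[X²] − (E[X])² = 91.0519 − 36.6388 = 54.4131.
SD(X) = √54.4131 = 7.37652.

7.3765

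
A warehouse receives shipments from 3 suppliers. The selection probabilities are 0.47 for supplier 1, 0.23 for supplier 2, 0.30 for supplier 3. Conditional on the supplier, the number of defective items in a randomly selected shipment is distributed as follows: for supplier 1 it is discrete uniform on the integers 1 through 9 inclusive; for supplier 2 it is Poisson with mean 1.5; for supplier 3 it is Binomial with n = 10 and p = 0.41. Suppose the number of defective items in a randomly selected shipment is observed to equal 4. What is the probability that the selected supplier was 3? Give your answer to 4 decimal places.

0.5436

Likelihoods P(X=4 | ·): 1: 0.111111; 2: 0.0470665; 3: 0.250303.
Posterior ∝ prior × likelihood. Numerator for 3: 0.3·0.250303 = 0.075091.
Normalizing constant: 0.47·0.111111 + 0.23·0.0470665 + 0.3·0.250303 = 0.138139.
P(3 | observation) = 0.075091 / 0.138139 = 0.543592.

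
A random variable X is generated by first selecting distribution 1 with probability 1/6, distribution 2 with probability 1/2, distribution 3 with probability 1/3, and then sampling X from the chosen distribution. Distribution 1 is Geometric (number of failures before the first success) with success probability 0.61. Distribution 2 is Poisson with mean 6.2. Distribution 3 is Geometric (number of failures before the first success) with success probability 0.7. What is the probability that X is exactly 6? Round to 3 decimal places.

0.081

Conditional on each component, P(X = 6): 1: 0.00214643; 2: 0.1601; 3: 0.0005103.
By total probability, P(X = 6) = 0.166667·0.00214643 + 0.5·0.1601 + 0.333333·0.0005103 = 0.0805779.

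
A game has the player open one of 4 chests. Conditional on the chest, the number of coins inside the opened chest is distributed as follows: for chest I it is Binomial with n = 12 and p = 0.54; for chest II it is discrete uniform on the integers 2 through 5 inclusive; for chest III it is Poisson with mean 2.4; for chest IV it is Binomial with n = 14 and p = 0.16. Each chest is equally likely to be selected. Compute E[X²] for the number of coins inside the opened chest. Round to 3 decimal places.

For each component E[X²] = Var + (mean)², giving I: 44.9712; II: 13.5; III: 8.16; IV: 6.8992.
Overall E[X²] = 0.25·44.9712 + 0.25·13.5 + 0.25·8.16 + 0.25·6.8992 = 18.3826.

18.383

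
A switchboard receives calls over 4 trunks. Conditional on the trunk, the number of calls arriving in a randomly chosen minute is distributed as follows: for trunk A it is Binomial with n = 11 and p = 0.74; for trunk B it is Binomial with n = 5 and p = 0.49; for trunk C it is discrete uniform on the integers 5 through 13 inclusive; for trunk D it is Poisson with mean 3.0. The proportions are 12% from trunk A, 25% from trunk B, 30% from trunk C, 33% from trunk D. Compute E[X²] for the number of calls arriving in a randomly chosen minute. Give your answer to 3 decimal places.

For each component E[X²] = Var + (mean)², giving A: 68.376; B: 7.252; C: 87.6667; D: 12.
Overall E[X²] = 0.12·68.376 + 0.25·7.252 + 0.3·87.6667 + 0.33·12 = 40.2781.

40.278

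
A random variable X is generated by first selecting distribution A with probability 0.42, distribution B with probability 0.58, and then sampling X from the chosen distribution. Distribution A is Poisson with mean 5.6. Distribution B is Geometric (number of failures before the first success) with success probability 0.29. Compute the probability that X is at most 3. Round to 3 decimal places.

0.513

Conditional on each component, P(X ≤ 3): A: 0.190622; B: 0.745883.
By total probability, P(X ≤ 3) = 0.42·0.190622 + 0.58·0.745883 = 0.512674.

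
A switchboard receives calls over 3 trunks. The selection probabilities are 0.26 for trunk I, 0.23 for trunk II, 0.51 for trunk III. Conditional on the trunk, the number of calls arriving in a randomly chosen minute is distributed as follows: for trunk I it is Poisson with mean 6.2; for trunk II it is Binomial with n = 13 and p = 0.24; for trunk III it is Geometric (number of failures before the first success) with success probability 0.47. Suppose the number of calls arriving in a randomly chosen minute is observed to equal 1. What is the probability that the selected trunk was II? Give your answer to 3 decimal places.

0.170

Likelihoods P(X=1 | ·): I: 0.0125825; II: 0.115856; III: 0.2491.
Posterior ∝ prior × likelihood. Numerator for II: 0.23·0.115856 = 0.0266468.
Normalizing constant: 0.26·0.0125825 + 0.23·0.115856 + 0.51·0.2491 = 0.156959.
P(II | observation) = 0.0266468 / 0.156959 = 0.169769.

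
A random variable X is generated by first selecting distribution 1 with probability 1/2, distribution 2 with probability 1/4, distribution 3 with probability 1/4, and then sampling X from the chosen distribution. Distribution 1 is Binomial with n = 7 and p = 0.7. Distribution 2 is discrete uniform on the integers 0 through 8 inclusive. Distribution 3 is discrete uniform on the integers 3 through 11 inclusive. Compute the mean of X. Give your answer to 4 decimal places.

5.2000

Component means — 1: 4.9; 2: 4; 3: 7.
E[X] = 0.5·4.9 + 0.25·4 + 0.25·7 = 5.2.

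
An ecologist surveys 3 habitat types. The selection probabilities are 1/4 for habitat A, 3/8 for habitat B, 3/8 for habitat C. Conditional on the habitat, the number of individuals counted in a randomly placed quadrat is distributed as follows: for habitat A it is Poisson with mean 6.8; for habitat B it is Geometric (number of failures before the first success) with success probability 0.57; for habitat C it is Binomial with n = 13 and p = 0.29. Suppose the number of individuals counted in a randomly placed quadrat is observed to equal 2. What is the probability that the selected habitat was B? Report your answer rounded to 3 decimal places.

Likelihoods P(X=2 | ·): A: 0.0257505; B: 0.105393; C: 0.151612.
Posterior ∝ prior × likelihood. Numerator for B: 0.375·0.105393 = 0.0395224.
Normalizing constant: 0.25·0.0257505 + 0.375·0.105393 + 0.375·0.151612 = 0.102814.
P(B | observation) = 0.0395224 / 0.102814 = 0.384405.

0.384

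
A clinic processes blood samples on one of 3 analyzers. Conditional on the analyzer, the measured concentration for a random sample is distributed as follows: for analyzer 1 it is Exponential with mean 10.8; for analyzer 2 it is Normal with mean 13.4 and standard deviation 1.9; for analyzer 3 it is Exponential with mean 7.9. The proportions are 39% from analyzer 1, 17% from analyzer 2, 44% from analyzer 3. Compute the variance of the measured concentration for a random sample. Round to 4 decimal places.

Per component, 1: μ=10.8, E[X²]=233.28; 2: μ=13.4, E[X²]=183.17; 3: μ=7.9, E[X²]=124.82.
E[X] = 0.39·10.8 + 0.17·13.4 + 0.44·7.9 = 9.966.
E[X²] = 0.39·233.28 + 0.17·183.17 + 0.44·124.82 = 177.039.
Var(X) = E[X²] − (E[X])² = 177.039 − 99.3212 = 77.7177.

77.7177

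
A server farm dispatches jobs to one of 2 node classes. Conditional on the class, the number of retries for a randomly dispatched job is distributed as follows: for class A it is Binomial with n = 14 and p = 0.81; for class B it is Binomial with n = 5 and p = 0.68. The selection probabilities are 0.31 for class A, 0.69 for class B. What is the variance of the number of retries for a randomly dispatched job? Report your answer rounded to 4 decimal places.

Per component, A: μ=11.34, E[X²]=130.75; B: μ=3.4, E[X²]=12.648.
E[X] = 0.31·11.34 + 0.69·3.4 = 5.8614.
E[X²] = 0.31·130.75 + 0.69·12.648 = 49.2597.
Var(X) = E[X²] − (E[X])² = 49.2597 − 34.356 = 14.9037.

14.9037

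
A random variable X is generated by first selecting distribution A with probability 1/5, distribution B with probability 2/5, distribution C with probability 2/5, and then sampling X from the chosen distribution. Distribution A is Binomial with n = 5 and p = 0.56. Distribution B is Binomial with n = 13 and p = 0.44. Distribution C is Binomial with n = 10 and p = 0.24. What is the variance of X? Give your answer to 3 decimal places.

4.716

Per component, A: μ=2.8, E[X²]=9.072; B: μ=5.72, E[X²]=35.9216; C: μ=2.4, E[X²]=7.584.
E[X] = 0.2·2.8 + 0.4·5.72 + 0.4·2.4 = 3.808.
E[X²] = 0.2·9.072 + 0.4·35.9216 + 0.4·7.584 = 19.2166.
Var(X) = E[X²] − (E[X])² = 19.2166 − 14.5009 = 4.71578.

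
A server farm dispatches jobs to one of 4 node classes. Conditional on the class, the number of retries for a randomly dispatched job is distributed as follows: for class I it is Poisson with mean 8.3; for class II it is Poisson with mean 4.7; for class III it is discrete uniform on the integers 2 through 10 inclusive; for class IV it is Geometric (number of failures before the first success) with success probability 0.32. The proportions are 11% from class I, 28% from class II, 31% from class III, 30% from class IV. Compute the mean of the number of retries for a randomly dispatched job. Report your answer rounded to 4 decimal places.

Component means — I: 8.3; II: 4.7; III: 6; IV: 2.125.
E[X] = 0.11·8.3 + 0.28·4.7 + 0.31·6 + 0.3·2.125 = 4.7265.

4.7265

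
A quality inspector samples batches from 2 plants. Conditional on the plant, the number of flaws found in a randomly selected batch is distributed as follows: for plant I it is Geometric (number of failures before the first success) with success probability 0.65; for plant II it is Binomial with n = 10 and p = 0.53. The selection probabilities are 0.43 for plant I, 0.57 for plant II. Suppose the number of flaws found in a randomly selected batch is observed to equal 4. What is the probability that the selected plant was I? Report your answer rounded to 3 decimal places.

Likelihoods P(X=4 | ·): I: 0.00975406; II: 0.178612.
Posterior ∝ prior × likelihood. Numerator for I: 0.43·0.00975406 = 0.00419425.
Normalizing constant: 0.43·0.00975406 + 0.57·0.178612 = 0.106003.
P(I | observation) = 0.00419425 / 0.106003 = 0.0395673.

0.040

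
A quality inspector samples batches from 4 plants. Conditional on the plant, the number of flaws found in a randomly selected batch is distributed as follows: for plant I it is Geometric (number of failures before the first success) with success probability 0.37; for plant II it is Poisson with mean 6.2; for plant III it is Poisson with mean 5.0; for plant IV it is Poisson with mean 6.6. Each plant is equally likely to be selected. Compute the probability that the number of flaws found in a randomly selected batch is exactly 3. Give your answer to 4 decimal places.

0.0947

Conditional on each plant, P(X = 3): I: 0.0925174; II: 0.0806117; III: 0.140374; IV: 0.0651834.
By total probability, P(X = 3) = 0.25·0.0925174 + 0.25·0.0806117 + 0.25·0.140374 + 0.25·0.0651834 = 0.0946716.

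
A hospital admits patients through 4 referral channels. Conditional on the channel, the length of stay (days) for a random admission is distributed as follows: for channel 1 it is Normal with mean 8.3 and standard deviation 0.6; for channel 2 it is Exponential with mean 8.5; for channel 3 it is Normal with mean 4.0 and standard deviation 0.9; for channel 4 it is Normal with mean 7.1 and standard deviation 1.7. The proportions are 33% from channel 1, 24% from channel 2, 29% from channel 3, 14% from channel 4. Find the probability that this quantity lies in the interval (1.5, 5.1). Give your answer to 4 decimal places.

0.3432

Conditional on each channel, P(1.5 < X < 5.1): 1: 4.8213e-08; 2: 0.289412; 3: 0.886452; 4: 0.11921.
By total probability, P(1.5 < X < 5.1) = 0.33·4.8213e-08 + 0.24·0.289412 + 0.29·0.886452 + 0.14·0.11921 = 0.343219.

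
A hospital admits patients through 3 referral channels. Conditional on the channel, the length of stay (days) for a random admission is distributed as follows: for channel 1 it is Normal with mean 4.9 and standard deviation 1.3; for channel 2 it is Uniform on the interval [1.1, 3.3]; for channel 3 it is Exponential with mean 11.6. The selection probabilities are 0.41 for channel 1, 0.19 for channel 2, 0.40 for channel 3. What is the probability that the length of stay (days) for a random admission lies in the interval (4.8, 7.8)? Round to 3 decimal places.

Conditional on each channel, P(4.8 < X < 7.8): 1: 0.517809; 2: 0; 3: 0.150663.
By total probability, P(4.8 < X < 7.8) = 0.41·0.517809 + 0.19·0 + 0.4·0.150663 = 0.272567.

0.273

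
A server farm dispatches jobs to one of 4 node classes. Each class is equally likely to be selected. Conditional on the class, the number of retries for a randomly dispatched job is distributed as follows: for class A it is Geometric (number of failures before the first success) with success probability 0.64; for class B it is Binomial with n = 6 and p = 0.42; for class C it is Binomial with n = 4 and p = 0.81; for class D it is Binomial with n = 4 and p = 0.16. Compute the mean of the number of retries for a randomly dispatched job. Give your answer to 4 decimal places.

Component means — A: 0.5625; B: 2.52; C: 3.24; D: 0.64.
E[X] = 0.25·0.5625 + 0.25·2.52 + 0.25·3.24 + 0.25·0.64 = 1.74063.

1.7406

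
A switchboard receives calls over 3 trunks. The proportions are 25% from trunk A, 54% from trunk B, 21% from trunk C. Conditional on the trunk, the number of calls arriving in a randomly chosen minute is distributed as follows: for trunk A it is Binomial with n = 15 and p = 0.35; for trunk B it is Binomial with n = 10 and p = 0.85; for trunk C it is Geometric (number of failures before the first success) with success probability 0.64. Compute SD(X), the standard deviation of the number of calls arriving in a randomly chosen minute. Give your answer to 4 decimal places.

Per component, A: μ=5.25, E[X²]=30.975; B: μ=8.5, E[X²]=73.525; C: μ=0.5625, E[X²]=1.19531.
E[X] = 0.25·5.25 + 0.54·8.5 + 0.21·0.5625 = 6.02062.
E[X²] = 0.25·30.975 + 0.54·73.525 + 0.21·1.19531 = 47.6983.
Var(X) = E[X²] − (E[X])² = 47.6983 − 36.2479 = 11.4503.
SD(X) = √11.4503 = 3.38384.

3.3838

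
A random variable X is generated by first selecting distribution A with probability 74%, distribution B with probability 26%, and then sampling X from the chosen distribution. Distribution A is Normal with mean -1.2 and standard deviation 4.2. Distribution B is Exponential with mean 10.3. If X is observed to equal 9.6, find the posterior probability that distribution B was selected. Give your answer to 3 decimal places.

0.794

Likelihoods f(9.6 | ·): A: 0.00348201; B: 0.0382282.
Posterior ∝ prior × likelihood. Numerator for B: 0.26·0.0382282 = 0.00993932.
Normalizing constant: 0.74·0.00348201 + 0.26·0.0382282 = 0.012516.
P(B | observation) = 0.00993932 / 0.012516 = 0.794129.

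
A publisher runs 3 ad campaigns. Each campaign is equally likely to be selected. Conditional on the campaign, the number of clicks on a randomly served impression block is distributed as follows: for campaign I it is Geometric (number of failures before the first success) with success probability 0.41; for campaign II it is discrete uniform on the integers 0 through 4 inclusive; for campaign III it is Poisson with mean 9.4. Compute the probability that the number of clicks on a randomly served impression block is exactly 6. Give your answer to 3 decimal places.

0.032

Conditional on each campaign, P(X = 6): I: 0.017294; II: 0; III: 0.0792623.
By total probability, P(X = 6) = 0.333333·0.017294 + 0.333333·0 + 0.333333·0.0792623 = 0.0321854.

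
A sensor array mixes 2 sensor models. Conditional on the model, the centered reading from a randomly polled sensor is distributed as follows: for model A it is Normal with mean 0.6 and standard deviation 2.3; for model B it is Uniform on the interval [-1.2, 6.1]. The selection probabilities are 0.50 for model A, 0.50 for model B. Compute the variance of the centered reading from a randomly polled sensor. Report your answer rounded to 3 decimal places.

Per component, A: μ=0.6, E[X²]=5.65; B: μ=2.45, E[X²]=10.4433.
E[X] = 0.5·0.6 + 0.5·2.45 = 1.525.
E[X²] = 0.5·5.65 + 0.5·10.4433 = 8.04667.
Var(X) = E[X²] − (E[X])² = 8.04667 − 2.32562 = 5.72104.

5.721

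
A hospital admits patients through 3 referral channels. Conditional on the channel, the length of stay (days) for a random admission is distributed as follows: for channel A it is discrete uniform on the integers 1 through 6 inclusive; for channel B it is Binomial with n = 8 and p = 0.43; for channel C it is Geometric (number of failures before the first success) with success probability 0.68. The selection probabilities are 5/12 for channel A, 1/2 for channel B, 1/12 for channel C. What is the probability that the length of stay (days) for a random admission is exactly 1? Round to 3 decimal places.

Conditional on each channel, P(X = 1): A: 0.166667; B: 0.0672485; C: 0.2176.
By total probability, P(X = 1) = 0.416667·0.166667 + 0.5·0.0672485 + 0.0833333·0.2176 = 0.121202.

0.121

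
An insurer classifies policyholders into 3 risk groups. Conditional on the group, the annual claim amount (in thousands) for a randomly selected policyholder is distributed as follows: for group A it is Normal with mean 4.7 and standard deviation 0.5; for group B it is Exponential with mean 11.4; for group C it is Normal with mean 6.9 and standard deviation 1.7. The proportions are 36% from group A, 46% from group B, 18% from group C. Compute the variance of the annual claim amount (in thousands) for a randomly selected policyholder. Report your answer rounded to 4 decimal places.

Per component, A: μ=4.7, E[X²]=22.34; B: μ=11.4, E[X²]=259.92; C: μ=6.9, E[X²]=50.5.
E[X] = 0.36·4.7 + 0.46·11.4 + 0.18·6.9 = 8.178.
E[X²] = 0.36·22.34 + 0.46·259.92 + 0.18·50.5 = 136.696.
Var(X) = E[X²] − (E[X])² = 136.696 − 66.8797 = 69.8159.

69.8159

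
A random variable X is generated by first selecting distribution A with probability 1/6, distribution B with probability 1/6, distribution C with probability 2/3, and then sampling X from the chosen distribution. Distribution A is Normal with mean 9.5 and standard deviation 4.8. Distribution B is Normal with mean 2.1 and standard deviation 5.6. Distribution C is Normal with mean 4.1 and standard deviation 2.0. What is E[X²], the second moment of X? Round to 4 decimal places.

For each component E[X²] = Var + (mean)², giving A: 113.29; B: 35.77; C: 20.81.
Overall E[X²] = 0.166667·113.29 + 0.166667·35.77 + 0.666667·20.81 = 38.7167.

38.7167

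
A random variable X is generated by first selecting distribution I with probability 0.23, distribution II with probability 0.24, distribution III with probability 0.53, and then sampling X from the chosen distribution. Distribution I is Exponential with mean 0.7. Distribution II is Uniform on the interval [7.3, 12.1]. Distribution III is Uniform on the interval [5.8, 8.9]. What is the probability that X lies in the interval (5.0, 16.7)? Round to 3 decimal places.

Conditional on each component, P(5.0 < X < 16.7): I: 0.00079049; II: 1; III: 1.
By total probability, P(5.0 < X < 16.7) = 0.23·0.00079049 + 0.24·1 + 0.53·1 = 0.770182.

0.770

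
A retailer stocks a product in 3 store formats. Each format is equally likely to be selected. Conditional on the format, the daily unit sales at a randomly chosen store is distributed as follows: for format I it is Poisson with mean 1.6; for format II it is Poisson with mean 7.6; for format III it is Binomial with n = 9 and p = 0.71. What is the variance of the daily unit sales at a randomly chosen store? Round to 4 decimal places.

Per component, I: μ=1.6, E[X²]=4.16; II: μ=7.6, E[X²]=65.36; III: μ=6.39, E[X²]=42.6852.
E[X] = 0.333333·1.6 + 0.333333·7.6 + 0.333333·6.39 = 5.19667.
E[X²] = 0.333333·4.16 + 0.333333·65.36 + 0.333333·42.6852 = 37.4017.
Var(X) = E[X²] − (E[X])² = 37.4017 − 27.0053 = 10.3964.

10.3964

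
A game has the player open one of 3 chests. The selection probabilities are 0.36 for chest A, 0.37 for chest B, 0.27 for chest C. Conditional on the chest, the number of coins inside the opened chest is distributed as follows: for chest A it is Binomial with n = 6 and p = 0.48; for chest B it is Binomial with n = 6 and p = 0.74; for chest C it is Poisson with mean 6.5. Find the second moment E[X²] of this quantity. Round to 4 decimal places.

For each component E[X²] = Var + (mean)², giving A: 9.792; B: 20.868; C: 48.75.
Overall E[X²] = 0.36·9.792 + 0.37·20.868 + 0.27·48.75 = 24.4088.

24.4088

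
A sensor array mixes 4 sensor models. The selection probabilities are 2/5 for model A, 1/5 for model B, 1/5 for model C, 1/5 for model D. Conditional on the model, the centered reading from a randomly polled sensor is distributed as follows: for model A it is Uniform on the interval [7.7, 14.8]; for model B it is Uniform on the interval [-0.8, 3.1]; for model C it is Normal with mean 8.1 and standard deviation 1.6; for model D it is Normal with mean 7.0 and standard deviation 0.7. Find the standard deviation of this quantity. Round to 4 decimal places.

4.0364

Per component, A: μ=11.25, E[X²]=130.763; B: μ=1.15, E[X²]=2.59; C: μ=8.1, E[X²]=68.17; D: μ=7, E[X²]=49.49.
E[X] = 0.4·11.25 + 0.2·1.15 + 0.2·8.1 + 0.2·7 = 7.75.
E[X²] = 0.4·130.763 + 0.2·2.59 + 0.2·68.17 + 0.2·49.49 = 76.3553.
Var(X) = E[X²] − (E[X])² = 76.3553 − 60.0625 = 16.2928.
SD(X) = √16.2928 = 4.03644.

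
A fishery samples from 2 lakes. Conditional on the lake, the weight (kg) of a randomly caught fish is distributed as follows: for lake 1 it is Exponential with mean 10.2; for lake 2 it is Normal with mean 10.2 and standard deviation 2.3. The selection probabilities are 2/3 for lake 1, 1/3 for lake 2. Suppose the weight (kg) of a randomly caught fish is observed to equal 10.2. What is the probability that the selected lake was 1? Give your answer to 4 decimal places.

0.2937

Likelihoods f(10.2 | ·): 1: 0.0360666; 2: 0.173453.
Posterior ∝ prior × likelihood. Numerator for 1: 0.666667·0.0360666 = 0.0240444.
Normalizing constant: 0.666667·0.0360666 + 0.333333·0.173453 = 0.0818621.
P(1 | observation) = 0.0240444 / 0.0818621 = 0.293718.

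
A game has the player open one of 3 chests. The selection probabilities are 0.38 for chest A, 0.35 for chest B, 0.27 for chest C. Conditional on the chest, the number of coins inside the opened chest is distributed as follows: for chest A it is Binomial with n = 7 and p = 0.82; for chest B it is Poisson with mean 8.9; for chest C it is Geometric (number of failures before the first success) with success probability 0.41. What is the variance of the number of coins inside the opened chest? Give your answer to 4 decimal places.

12.9417

Per component, A: μ=5.74, E[X²]=33.9808; B: μ=8.9, E[X²]=88.11; C: μ=1.43902, E[X²]=5.58061.
E[X] = 0.38·5.74 + 0.35·8.9 + 0.27·1.43902 = 5.68474.
E[X²] = 0.38·33.9808 + 0.35·88.11 + 0.27·5.58061 = 45.258.
Var(X) = E[X²] − (E[X])² = 45.258 − 32.3162 = 12.9417.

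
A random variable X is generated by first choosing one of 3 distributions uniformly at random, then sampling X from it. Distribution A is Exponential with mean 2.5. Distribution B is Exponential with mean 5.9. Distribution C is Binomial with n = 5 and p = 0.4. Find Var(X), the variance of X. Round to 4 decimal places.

Per component, A: μ=2.5, E[X²]=12.5; B: μ=5.9, E[X²]=69.62; C: μ=2, E[X²]=5.2.
E[X] = 0.333333·2.5 + 0.333333·5.9 + 0.333333·2 = 3.46667.
E[X²] = 0.333333·12.5 + 0.333333·69.62 + 0.333333·5.2 = 29.1067.
Var(X) = E[X²] − (E[X])² = 29.1067 − 12.0178 = 17.0889.

17.0889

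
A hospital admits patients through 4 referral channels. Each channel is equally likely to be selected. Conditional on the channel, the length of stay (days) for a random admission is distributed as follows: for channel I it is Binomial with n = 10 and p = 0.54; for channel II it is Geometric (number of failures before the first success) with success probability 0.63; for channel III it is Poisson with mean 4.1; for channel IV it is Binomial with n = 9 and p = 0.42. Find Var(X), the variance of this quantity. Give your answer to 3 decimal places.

Per component, I: μ=5.4, E[X²]=31.644; II: μ=0.587302, E[X²]=1.27715; III: μ=4.1, E[X²]=20.91; IV: μ=3.78, E[X²]=16.4808.
E[X] = 0.25·5.4 + 0.25·0.587302 + 0.25·4.1 + 0.25·3.78 = 3.46683.
E[X²] = 0.25·31.644 + 0.25·1.27715 + 0.25·20.91 + 0.25·16.4808 = 17.578.
Var(X) = E[X²] − (E[X])² = 17.578 − 12.0189 = 5.55911.

5.559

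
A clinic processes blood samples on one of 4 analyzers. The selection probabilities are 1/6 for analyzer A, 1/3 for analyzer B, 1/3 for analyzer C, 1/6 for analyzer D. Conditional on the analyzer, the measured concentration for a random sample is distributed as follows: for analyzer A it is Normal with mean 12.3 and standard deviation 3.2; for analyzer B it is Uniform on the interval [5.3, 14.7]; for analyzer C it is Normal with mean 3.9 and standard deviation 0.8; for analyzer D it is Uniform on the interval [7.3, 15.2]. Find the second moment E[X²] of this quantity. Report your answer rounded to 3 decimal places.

89.953

For each component E[X²] = Var + (mean)², giving A: 161.53; B: 107.363; C: 15.85; D: 131.763.
Overall E[X²] = 0.166667·161.53 + 0.333333·107.363 + 0.333333·15.85 + 0.166667·131.763 = 89.9533.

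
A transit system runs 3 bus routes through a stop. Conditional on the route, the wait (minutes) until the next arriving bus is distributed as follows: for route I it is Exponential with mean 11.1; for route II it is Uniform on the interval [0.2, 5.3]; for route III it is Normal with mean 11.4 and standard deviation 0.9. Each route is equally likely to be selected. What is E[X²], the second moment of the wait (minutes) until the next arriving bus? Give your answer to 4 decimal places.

128.9733

For each component E[X²] = Var + (mean)², giving I: 246.42; II: 9.73; III: 130.77.
Overall E[X²] = 0.333333·246.42 + 0.333333·9.73 + 0.333333·130.77 = 128.973.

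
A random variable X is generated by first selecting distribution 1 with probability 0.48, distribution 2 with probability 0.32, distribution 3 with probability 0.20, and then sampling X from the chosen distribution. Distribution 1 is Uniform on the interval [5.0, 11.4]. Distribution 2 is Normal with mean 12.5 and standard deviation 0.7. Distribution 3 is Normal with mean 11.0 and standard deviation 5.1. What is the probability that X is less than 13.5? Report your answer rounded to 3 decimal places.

0.913

Conditional on each component, P(X < 13.5): 1: 1; 2: 0.923436; 3: 0.688002.
By total probability, P(X < 13.5) = 0.48·1 + 0.32·0.923436 + 0.2·0.688002 = 0.9131.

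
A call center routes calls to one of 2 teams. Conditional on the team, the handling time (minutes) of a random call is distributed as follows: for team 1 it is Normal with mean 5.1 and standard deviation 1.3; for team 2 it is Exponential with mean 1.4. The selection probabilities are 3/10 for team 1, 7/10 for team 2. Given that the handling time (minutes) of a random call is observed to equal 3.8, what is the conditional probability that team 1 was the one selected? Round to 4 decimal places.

Likelihoods f(3.8 | ·): 1: 0.186131; 2: 0.047323.
Posterior ∝ prior × likelihood. Numerator for 1: 0.3·0.186131 = 0.0558394.
Normalizing constant: 0.3·0.186131 + 0.7·0.047323 = 0.0889655.
P(1 | observation) = 0.0558394 / 0.0889655 = 0.627652.

0.6277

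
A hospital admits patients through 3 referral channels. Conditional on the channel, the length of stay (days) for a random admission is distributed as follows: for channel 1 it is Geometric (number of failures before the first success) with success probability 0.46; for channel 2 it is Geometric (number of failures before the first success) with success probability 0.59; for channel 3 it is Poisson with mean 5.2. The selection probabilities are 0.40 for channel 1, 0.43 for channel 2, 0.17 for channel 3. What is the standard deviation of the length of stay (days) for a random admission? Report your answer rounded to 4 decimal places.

Per component, 1: μ=1.17391, E[X²]=3.93006; 2: μ=0.694915, E[X²]=1.66073; 3: μ=5.2, E[X²]=32.24.
E[X] = 0.4·1.17391 + 0.43·0.694915 + 0.17·5.2 = 1.65238.
E[X²] = 0.4·3.93006 + 0.43·1.66073 + 0.17·32.24 = 7.76694.
Var(X) = E[X²] − (E[X])² = 7.76694 − 2.73036 = 5.03658.
SD(X) = √5.03658 = 2.24423.

2.2442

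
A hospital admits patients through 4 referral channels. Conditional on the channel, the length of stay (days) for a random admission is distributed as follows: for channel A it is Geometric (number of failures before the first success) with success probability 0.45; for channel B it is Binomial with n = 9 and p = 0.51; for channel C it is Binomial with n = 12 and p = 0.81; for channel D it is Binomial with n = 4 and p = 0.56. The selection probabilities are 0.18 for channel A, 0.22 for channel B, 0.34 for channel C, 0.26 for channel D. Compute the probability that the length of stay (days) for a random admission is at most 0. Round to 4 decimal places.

0.0911

Conditional on each channel, P(X ≤ 0): A: 0.45; B: 0.00162841; C: 2.21331e-09; D: 0.037481.
By total probability, P(X ≤ 0) = 0.18·0.45 + 0.22·0.00162841 + 0.34·2.21331e-09 + 0.26·0.037481 = 0.0911033.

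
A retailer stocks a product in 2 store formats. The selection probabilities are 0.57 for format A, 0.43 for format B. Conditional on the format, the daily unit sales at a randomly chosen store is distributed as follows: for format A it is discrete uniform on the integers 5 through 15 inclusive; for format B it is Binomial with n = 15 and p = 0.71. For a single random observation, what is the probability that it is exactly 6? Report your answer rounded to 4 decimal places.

0.0558

Conditional on each format, P(X = 6): A: 0.0909091; B: 0.00930114.
By total probability, P(X = 6) = 0.57·0.0909091 + 0.43·0.00930114 = 0.0558177.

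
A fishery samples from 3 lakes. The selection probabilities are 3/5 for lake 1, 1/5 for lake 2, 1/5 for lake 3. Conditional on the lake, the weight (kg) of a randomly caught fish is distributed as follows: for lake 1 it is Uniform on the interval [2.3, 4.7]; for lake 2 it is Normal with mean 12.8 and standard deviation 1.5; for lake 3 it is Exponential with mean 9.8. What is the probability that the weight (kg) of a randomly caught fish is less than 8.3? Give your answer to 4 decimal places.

Conditional on each lake, P(X < 8.3): 1: 1; 2: 0.0013499; 3: 0.571275.
By total probability, P(X < 8.3) = 0.6·1 + 0.2·0.0013499 + 0.2·0.571275 = 0.714525.

0.7145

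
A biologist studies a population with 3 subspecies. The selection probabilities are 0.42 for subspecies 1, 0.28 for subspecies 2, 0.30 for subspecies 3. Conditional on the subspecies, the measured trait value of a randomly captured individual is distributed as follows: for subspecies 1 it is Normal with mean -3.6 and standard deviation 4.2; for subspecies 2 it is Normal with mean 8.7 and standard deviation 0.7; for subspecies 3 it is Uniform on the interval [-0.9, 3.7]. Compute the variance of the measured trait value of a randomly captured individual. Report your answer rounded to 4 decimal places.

33.4931

Per component, 1: μ=-3.6, E[X²]=30.6; 2: μ=8.7, E[X²]=76.18; 3: μ=1.4, E[X²]=3.72333.
E[X] = 0.42·-3.6 + 0.28·8.7 + 0.3·1.4 = 1.344.
E[X²] = 0.42·30.6 + 0.28·76.18 + 0.3·3.72333 = 35.2994.
Var(X) = E[X²] − (E[X])² = 35.2994 − 1.80634 = 33.4931.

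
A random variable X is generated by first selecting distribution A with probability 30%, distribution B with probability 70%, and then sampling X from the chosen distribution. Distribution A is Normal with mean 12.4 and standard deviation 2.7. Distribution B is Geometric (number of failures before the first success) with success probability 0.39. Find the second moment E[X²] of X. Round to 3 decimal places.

For each component E[X²] = Var + (mean)², giving A: 161.05; B: 6.45694.
Overall E[X²] = 0.3·161.05 + 0.7·6.45694 = 52.8349.

52.835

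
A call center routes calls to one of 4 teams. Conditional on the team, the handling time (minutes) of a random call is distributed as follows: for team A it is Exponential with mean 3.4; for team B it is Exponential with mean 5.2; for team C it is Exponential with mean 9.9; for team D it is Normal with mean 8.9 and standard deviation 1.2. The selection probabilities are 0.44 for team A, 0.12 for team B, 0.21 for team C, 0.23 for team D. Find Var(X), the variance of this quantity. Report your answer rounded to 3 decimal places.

Per component, A: μ=3.4, E[X²]=23.12; B: μ=5.2, E[X²]=54.08; C: μ=9.9, E[X²]=196.02; D: μ=8.9, E[X²]=80.65.
E[X] = 0.44·3.4 + 0.12·5.2 + 0.21·9.9 + 0.23·8.9 = 6.246.
E[X²] = 0.44·23.12 + 0.12·54.08 + 0.21·196.02 + 0.23·80.65 = 76.3761.
Var(X) = E[X²] − (E[X])² = 76.3761 − 39.0125 = 37.3636.

37.364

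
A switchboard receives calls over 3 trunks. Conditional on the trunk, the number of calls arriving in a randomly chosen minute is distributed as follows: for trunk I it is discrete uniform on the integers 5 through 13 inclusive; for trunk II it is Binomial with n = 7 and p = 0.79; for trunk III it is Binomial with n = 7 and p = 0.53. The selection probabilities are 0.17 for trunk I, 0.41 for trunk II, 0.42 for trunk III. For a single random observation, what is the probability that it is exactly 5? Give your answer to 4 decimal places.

0.2172

Conditional on each trunk, P(X = 5): I: 0.111111; II: 0.284966; III: 0.193997.
By total probability, P(X = 5) = 0.17·0.111111 + 0.41·0.284966 + 0.42·0.193997 = 0.217204.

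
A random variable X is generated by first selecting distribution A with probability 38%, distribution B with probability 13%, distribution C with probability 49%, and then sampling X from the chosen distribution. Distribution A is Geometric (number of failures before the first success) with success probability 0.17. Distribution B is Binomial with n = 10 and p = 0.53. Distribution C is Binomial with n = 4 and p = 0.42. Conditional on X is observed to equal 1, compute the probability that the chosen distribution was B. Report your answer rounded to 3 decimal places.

Likelihoods P(X=1 | ·): A: 0.1411; B: 0.00593139; C: 0.327788.
Posterior ∝ prior × likelihood. Numerator for B: 0.13·0.00593139 = 0.000771081.
Normalizing constant: 0.38·0.1411 + 0.13·0.00593139 + 0.49·0.327788 = 0.215005.
P(B | observation) = 0.000771081 / 0.215005 = 0.00358633.

0.004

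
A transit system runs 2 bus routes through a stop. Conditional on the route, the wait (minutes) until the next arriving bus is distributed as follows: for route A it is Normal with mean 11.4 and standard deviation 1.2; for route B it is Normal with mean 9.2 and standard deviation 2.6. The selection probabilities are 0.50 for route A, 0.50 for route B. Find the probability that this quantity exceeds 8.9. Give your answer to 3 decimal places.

0.764

Conditional on each route, P(X > 8.9): A: 0.98139; B: 0.54593.
By total probability, P(X > 8.9) = 0.5·0.98139 + 0.5·0.54593 = 0.76366.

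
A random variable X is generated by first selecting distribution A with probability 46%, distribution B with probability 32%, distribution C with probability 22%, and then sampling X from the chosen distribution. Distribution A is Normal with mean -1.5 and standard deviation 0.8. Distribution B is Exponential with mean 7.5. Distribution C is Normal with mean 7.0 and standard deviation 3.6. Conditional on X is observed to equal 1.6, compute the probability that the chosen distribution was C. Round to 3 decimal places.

0.186

Likelihoods f(1.6 | ·): A: 0.000273665; B: 0.107718; C: 0.0359771.
Posterior ∝ prior × likelihood. Numerator for C: 0.22·0.0359771 = 0.00791496.
Normalizing constant: 0.46·0.000273665 + 0.32·0.107718 + 0.22·0.0359771 = 0.0425107.
P(C | observation) = 0.00791496 / 0.0425107 = 0.186188.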